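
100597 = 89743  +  10854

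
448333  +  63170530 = 63618863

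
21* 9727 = 204267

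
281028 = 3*93676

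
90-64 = 26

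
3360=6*560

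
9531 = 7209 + 2322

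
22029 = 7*3147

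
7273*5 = 36365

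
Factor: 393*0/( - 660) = 0 = 0^1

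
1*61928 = 61928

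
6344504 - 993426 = 5351078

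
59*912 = 53808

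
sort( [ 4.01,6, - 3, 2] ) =[-3, 2,4.01, 6]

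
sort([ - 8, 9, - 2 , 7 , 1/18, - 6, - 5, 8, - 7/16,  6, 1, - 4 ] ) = [ - 8 , - 6, - 5, - 4, - 2, - 7/16,  1/18,1,6,  7, 8 , 9]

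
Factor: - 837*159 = - 3^4*31^1 *53^1 = -133083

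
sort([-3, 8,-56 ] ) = [-56, -3, 8]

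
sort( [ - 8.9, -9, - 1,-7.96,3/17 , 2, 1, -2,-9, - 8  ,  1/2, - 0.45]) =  [-9, - 9, - 8.9,  -  8, - 7.96, - 2, - 1,-0.45,3/17, 1/2, 1,  2]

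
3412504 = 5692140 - 2279636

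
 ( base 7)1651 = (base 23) 166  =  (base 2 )1010100001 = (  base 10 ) 673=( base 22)18d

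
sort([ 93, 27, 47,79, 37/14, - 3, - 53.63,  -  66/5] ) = [ - 53.63, - 66/5, - 3,  37/14, 27, 47,  79, 93 ]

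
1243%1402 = 1243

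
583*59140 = 34478620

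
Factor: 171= 3^2*19^1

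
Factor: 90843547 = 31^1* 37^1*79201^1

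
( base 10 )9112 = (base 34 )7U0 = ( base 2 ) 10001110011000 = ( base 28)BHC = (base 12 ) 5334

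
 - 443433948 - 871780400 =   -  1315214348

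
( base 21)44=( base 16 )58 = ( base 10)88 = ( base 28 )34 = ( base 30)2s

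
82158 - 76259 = 5899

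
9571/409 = 23 +164/409 = 23.40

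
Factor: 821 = 821^1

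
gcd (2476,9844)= 4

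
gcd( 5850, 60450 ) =1950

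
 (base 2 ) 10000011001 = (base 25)1GO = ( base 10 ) 1049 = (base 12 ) 735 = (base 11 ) 874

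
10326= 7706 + 2620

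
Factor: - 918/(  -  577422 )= 1/629  =  17^(- 1)*37^( - 1 )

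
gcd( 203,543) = 1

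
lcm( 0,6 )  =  0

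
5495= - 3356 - - 8851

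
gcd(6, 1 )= 1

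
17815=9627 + 8188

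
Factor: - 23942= - 2^1*11971^1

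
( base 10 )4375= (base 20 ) AIF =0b1000100010111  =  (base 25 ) 700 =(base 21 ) 9J7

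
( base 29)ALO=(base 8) 21523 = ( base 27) cap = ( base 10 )9043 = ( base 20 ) 12C3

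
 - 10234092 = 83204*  ( - 123 )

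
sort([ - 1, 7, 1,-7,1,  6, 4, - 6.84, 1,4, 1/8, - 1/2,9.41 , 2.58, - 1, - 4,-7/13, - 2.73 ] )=[-7, - 6.84, - 4,-2.73 , - 1 ,  -  1,- 7/13, - 1/2, 1/8, 1,1, 1,  2.58,4,4, 6,7,9.41 ]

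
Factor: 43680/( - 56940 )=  - 2^3*7^1*73^( - 1 ) = - 56/73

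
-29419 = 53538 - 82957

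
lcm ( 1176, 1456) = 30576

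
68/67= 68/67 = 1.01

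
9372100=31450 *298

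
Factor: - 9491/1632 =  - 2^( -5)*3^(-1 ) * 17^ (  -  1 )*9491^1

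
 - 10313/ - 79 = 130 + 43/79 = 130.54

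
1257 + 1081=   2338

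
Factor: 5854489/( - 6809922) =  - 2^( - 1)* 3^( - 2) *7^(-3)*19^1*23^1 * 1103^( - 1)*13397^1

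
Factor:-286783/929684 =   -  40969/132812 = - 2^( - 2 )*53^1  *773^1*33203^( - 1 )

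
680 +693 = 1373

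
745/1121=745/1121 = 0.66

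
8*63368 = 506944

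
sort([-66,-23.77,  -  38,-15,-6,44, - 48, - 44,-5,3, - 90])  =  [ - 90, -66, - 48, - 44,  -  38,  -  23.77,- 15, - 6, - 5, 3, 44]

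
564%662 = 564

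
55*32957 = 1812635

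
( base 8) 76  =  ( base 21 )2K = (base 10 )62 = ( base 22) 2I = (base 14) 46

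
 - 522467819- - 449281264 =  - 73186555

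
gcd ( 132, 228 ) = 12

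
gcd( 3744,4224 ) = 96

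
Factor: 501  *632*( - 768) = - 2^11*3^2*79^1*167^1 = - 243173376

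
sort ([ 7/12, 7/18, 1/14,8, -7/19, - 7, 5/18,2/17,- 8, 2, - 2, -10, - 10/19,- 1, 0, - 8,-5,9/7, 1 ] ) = [ - 10,- 8, -8, - 7 ,-5, - 2, - 1, - 10/19,-7/19,0,1/14, 2/17, 5/18, 7/18, 7/12,1,9/7, 2,8 ]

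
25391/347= 73 + 60/347 =73.17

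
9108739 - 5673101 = 3435638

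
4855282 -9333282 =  - 4478000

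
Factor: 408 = 2^3*3^1* 17^1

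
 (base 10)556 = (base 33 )GS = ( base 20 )17g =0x22c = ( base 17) 1fc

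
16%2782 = 16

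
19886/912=21+367/456  =  21.80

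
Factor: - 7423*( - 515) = 3822845  =  5^1*13^1* 103^1*571^1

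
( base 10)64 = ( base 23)2I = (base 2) 1000000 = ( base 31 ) 22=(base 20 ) 34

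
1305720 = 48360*27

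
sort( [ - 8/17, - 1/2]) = [ - 1/2, - 8/17]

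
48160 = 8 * 6020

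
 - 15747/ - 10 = 15747/10 = 1574.70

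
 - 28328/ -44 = 643 + 9/11 = 643.82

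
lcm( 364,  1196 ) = 8372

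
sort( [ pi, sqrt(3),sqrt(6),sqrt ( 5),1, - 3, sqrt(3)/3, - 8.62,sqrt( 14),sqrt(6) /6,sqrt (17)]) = [ -8.62,  -  3,sqrt(6 ) /6, sqrt(3) /3,1,sqrt(  3),sqrt( 5 ), sqrt( 6), pi,sqrt(14),sqrt( 17) ]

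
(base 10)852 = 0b1101010100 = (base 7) 2325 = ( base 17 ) 2G2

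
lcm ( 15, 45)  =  45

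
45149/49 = 921 + 20/49 = 921.41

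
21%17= 4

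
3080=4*770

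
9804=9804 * 1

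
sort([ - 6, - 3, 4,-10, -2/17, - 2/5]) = [ - 10, - 6,-3,  -  2/5, - 2/17,4]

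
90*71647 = 6448230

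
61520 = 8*7690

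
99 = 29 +70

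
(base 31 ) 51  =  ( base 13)c0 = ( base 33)4O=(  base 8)234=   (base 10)156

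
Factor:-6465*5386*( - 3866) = 2^2*3^1 * 5^1*431^1*1933^1*2693^1 = 134616014340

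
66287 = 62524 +3763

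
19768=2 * 9884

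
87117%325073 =87117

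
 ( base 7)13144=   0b110110110111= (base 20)8FB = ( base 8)6667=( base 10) 3511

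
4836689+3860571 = 8697260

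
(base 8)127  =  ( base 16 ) 57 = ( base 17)52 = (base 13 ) 69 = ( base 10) 87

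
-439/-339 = 439/339 = 1.29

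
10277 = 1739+8538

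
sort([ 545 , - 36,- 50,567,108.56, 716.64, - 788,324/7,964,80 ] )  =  [  -  788 , - 50, - 36 , 324/7, 80, 108.56 , 545,567, 716.64,964]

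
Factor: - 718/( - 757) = 2^1 * 359^1*757^( - 1) 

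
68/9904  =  17/2476=0.01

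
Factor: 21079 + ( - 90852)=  - 69773  =  - 11^1 * 6343^1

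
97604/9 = 97604/9 = 10844.89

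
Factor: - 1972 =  - 2^2*17^1*29^1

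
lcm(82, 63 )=5166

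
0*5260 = 0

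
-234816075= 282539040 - 517355115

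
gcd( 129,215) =43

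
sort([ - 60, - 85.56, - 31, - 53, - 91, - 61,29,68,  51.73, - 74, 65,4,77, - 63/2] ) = [ - 91, - 85.56,-74, - 61,- 60,- 53, - 63/2,- 31, 4,29, 51.73,  65,  68, 77]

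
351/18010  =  351/18010 =0.02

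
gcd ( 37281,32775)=3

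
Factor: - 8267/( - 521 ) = 7^1*521^(-1 ) * 1181^1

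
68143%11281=457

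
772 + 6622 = 7394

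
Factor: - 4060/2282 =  - 2^1*5^1*29^1*163^( - 1 )=-  290/163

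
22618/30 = 753 + 14/15 = 753.93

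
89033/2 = 44516 + 1/2 = 44516.50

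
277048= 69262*4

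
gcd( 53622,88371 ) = 81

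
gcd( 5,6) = 1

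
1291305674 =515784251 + 775521423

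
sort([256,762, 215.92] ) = [215.92,256,  762] 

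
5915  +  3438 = 9353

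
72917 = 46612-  - 26305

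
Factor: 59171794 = 2^1*11^1*307^1*8761^1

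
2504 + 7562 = 10066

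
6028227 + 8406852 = 14435079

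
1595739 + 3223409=4819148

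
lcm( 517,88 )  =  4136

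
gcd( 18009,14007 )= 2001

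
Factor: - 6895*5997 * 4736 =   -  2^7*3^1*5^1*  7^1*37^1*197^1*1999^1=-195830355840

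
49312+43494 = 92806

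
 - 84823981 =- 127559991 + 42736010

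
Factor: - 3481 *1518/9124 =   -  2^(-1)*3^1*11^1*23^1 * 59^2*2281^(-1) = -2642079/4562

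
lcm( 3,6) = 6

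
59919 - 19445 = 40474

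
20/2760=1/138 =0.01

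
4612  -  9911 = - 5299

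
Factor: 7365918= 2^1*3^1*  7^1 *83^1*2113^1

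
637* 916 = 583492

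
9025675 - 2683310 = 6342365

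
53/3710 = 1/70=0.01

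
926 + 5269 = 6195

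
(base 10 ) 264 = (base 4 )10020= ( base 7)525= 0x108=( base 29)93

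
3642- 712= 2930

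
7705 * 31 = 238855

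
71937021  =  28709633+43227388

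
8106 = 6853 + 1253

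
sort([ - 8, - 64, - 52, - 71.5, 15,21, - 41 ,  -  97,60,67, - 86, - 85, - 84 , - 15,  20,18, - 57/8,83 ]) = [-97, - 86,  -  85, -84,  -  71.5, - 64 , - 52 , - 41, - 15, - 8, - 57/8, 15,18,20, 21,60,  67,83] 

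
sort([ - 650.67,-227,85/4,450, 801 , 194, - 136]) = [ -650.67, - 227, - 136,85/4,194,450, 801]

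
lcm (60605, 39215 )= 666655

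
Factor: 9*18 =2^1 * 3^4  =  162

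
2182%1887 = 295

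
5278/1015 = 5 + 1/5 = 5.20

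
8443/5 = 1688+ 3/5 = 1688.60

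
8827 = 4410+4417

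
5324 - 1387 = 3937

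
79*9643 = 761797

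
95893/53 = 95893/53 = 1809.30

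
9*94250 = 848250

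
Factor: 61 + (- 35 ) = 26 = 2^1 *13^1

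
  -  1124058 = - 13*86466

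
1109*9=9981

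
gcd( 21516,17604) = 1956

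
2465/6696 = 2465/6696 = 0.37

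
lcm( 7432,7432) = 7432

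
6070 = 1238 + 4832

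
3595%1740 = 115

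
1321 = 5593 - 4272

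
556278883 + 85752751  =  642031634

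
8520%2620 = 660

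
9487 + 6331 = 15818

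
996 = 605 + 391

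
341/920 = 341/920 = 0.37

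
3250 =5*650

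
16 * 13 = 208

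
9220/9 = 1024 + 4/9=1024.44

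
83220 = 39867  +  43353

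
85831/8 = 85831/8  =  10728.88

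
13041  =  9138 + 3903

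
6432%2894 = 644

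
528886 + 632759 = 1161645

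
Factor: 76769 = 7^1*11^1*997^1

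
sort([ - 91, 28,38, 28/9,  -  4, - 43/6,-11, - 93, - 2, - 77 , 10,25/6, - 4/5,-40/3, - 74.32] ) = [ - 93, - 91,  -  77, - 74.32, - 40/3, - 11, - 43/6,-4, - 2,-4/5,28/9,25/6, 10,  28,38]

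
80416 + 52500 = 132916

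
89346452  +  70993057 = 160339509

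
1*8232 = 8232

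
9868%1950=118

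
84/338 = 42/169 =0.25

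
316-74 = 242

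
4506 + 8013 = 12519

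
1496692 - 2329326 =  - 832634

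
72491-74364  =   - 1873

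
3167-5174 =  - 2007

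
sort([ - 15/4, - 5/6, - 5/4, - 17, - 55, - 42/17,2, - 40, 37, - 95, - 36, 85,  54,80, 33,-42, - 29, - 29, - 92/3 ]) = [ -95, - 55,  -  42, - 40, - 36, - 92/3, - 29, - 29, - 17, - 15/4, - 42/17  , - 5/4, - 5/6,2,  33, 37, 54, 80,85 ]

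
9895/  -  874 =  - 12 + 593/874  =  - 11.32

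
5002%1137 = 454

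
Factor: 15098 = 2^1*7549^1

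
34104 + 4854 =38958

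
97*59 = 5723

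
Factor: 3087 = 3^2*7^3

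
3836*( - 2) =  - 7672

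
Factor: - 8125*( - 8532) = 69322500= 2^2*3^3*5^4*13^1*79^1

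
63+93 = 156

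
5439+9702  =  15141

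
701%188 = 137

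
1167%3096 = 1167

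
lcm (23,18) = 414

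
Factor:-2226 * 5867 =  - 13059942 = - 2^1*3^1 * 7^1 * 53^1 *5867^1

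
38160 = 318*120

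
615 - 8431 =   -  7816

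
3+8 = 11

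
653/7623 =653/7623 = 0.09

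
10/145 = 2/29 =0.07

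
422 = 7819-7397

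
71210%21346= 7172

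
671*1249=838079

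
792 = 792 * 1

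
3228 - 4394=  -1166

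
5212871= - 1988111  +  7200982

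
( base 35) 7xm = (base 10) 9752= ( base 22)K36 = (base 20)147C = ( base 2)10011000011000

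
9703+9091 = 18794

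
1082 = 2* 541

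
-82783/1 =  - 82783 = - 82783.00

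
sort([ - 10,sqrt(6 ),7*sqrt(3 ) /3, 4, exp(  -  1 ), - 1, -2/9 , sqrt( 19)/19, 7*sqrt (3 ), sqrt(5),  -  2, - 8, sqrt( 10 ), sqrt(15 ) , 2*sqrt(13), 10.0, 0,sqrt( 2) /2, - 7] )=[ - 10, - 8, - 7,-2, - 1, - 2/9, 0, sqrt (19 )/19, exp( - 1 ),sqrt( 2)/2, sqrt( 5), sqrt( 6), sqrt (10 ) , sqrt(15 ), 4 , 7*sqrt(3 )/3,2*sqrt ( 13),10.0, 7*sqrt ( 3 ) ]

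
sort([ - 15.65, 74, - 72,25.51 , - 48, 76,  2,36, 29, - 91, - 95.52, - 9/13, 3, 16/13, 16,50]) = [ - 95.52 ,-91 , - 72, - 48, - 15.65,  -  9/13 , 16/13 , 2 , 3,16,25.51, 29, 36,50, 74,76 ] 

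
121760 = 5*24352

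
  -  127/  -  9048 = 127/9048 = 0.01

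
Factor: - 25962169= - 647^1*40127^1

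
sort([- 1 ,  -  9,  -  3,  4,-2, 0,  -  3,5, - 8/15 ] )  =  [ - 9, - 3,- 3, - 2, - 1, - 8/15, 0,4,5] 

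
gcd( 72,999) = 9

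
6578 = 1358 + 5220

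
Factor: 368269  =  11^1*33479^1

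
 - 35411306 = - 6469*5474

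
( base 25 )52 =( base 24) 57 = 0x7F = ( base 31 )43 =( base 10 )127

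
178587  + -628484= -449897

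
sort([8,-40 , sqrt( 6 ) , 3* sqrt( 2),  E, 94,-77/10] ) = [ - 40, -77/10,sqrt(6 ),E, 3* sqrt( 2), 8, 94] 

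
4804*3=14412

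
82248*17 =1398216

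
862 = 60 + 802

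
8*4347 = 34776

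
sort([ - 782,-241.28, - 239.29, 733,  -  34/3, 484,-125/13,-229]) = [-782,-241.28,  -  239.29,-229, - 34/3,-125/13, 484, 733 ] 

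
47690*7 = 333830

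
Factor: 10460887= 19^1*401^1*1373^1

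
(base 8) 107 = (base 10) 71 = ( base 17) 43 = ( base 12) 5b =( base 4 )1013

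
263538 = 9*29282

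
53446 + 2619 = 56065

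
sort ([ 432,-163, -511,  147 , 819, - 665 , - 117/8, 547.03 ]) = [ - 665, - 511,- 163 , - 117/8, 147, 432, 547.03 , 819] 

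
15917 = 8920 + 6997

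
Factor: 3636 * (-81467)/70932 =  - 3^1 *23^( - 1 )*41^1*101^1*257^(-1)*1987^1 =-24684501/5911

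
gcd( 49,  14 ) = 7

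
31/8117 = 31/8117 = 0.00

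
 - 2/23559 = -1  +  23557/23559 = -0.00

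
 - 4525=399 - 4924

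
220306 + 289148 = 509454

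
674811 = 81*8331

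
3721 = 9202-5481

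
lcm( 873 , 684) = 66348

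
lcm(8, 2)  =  8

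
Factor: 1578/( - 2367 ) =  - 2/3 = - 2^1*3^( - 1)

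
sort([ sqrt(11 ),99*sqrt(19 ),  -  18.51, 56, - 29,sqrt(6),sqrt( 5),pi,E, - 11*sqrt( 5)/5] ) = [-29 , - 18.51, - 11*sqrt( 5)/5, sqrt(5 ), sqrt( 6),E, pi,sqrt( 11),56,  99*sqrt (19) ] 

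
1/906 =1/906  =  0.00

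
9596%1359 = 83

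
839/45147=839/45147 = 0.02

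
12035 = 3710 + 8325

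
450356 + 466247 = 916603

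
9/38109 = 3/12703=   0.00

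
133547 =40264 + 93283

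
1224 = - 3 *(  -  408) 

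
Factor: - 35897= - 35897^1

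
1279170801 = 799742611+479428190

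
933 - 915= 18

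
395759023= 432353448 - 36594425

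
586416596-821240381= -234823785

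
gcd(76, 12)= 4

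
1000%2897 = 1000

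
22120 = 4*5530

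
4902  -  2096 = 2806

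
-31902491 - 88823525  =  -120726016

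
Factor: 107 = 107^1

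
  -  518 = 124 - 642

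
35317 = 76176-40859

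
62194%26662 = 8870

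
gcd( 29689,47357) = 1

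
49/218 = 49/218 = 0.22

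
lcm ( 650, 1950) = 1950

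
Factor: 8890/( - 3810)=-7/3 = - 3^(  -  1)*7^1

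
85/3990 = 17/798 =0.02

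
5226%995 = 251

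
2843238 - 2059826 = 783412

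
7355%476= 215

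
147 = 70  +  77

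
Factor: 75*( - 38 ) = -2^1*3^1*5^2*19^1 = - 2850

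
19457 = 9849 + 9608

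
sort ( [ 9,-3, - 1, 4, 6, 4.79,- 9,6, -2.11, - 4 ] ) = [ - 9, - 4, - 3, - 2.11, - 1,4,4.79, 6,6, 9] 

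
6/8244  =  1/1374  =  0.00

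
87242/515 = 87242/515  =  169.40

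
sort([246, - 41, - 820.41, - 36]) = [-820.41, - 41, - 36, 246]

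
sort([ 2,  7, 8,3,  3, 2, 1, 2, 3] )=[ 1,  2,2, 2,3,3,3,  7,  8]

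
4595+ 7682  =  12277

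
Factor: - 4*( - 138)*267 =2^3*3^2*  23^1*89^1 =147384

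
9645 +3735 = 13380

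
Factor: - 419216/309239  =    -  2^4*7^( - 1)*19^1*197^1*6311^(  -  1)= -  59888/44177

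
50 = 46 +4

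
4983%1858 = 1267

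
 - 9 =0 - 9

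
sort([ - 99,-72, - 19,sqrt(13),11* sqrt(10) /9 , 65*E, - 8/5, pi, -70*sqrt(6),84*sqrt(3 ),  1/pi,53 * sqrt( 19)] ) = [ - 70*sqrt( 6 ) ,- 99, - 72, - 19, - 8/5,  1/pi, pi,sqrt(13 ),11*sqrt( 10)/9,84*sqrt (3),65 * E,53*sqrt( 19) ]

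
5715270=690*8283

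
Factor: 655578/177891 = 726/197 =2^1*3^1*11^2*197^( - 1 )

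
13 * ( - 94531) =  - 1228903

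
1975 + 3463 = 5438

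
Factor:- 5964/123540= - 7/145 = -5^( - 1 ) * 7^1*29^( - 1)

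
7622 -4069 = 3553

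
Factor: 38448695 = 5^1*7689739^1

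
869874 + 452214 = 1322088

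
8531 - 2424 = 6107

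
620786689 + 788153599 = 1408940288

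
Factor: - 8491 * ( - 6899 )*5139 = 3^2*7^1*571^1*1213^1  *6899^1 = 301039582851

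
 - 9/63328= - 9/63328 = -  0.00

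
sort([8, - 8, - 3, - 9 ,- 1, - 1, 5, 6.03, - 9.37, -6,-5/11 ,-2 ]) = [  -  9.37,-9,-8,  -  6, - 3, - 2, - 1,-1 , - 5/11, 5,6.03,  8]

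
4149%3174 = 975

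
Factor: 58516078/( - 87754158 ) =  - 29258039/43877079 = - 3^( - 3)* 37^( - 1)* 167^ ( - 1 )* 263^(  -  1 )*2011^1*14549^1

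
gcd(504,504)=504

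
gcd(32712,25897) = 1363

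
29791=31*961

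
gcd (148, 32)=4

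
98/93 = 1 + 5/93 = 1.05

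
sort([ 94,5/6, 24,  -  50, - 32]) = [ - 50, - 32, 5/6, 24,94]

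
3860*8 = 30880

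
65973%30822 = 4329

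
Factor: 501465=3^1*5^1*101^1 *331^1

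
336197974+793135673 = 1129333647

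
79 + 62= 141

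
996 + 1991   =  2987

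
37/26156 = 37/26156 = 0.00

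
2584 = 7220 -4636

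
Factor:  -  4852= - 2^2*1213^1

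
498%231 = 36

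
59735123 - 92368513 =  - 32633390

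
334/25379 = 334/25379 = 0.01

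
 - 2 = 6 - 8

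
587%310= 277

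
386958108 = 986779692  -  599821584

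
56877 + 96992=153869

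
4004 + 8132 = 12136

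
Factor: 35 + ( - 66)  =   - 31  =  - 31^1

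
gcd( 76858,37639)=1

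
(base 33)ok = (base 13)4A6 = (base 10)812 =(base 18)292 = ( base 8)1454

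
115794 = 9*12866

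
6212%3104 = 4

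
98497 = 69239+29258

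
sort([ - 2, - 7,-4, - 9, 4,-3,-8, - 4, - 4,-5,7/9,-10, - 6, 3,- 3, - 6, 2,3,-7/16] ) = [ - 10, - 9, - 8, - 7, - 6,  -  6,  -  5, - 4 ,  -  4,-4, - 3, - 3, - 2,-7/16, 7/9, 2,  3, 3,4] 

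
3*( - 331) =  - 993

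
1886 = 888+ 998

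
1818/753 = 2 + 104/251 = 2.41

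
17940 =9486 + 8454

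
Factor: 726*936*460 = 2^6*3^3*5^1*11^2*13^1*23^1 = 312586560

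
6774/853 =6774/853 = 7.94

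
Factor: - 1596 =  - 2^2*3^1*7^1*19^1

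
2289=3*763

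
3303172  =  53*62324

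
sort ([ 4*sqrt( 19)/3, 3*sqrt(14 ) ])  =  [ 4 * sqrt ( 19)/3,3*sqrt( 14) ]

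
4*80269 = 321076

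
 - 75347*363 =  - 27350961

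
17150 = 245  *70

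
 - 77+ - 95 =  - 172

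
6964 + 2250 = 9214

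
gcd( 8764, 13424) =4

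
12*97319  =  1167828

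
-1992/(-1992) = 1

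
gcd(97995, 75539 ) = 1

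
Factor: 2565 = 3^3*5^1*19^1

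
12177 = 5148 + 7029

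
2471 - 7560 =  -  5089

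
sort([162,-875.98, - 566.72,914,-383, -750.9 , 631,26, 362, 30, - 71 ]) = [ - 875.98, - 750.9,-566.72, - 383, - 71,26,30, 162, 362, 631, 914 ]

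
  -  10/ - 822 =5/411 = 0.01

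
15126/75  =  5042/25 = 201.68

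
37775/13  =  37775/13 = 2905.77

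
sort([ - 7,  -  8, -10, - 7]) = [-10, - 8, - 7, - 7]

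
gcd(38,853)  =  1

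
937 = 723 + 214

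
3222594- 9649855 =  - 6427261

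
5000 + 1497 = 6497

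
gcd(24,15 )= 3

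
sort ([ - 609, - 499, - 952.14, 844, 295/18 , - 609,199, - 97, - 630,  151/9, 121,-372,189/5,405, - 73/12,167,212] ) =[-952.14, - 630, - 609, - 609, - 499, - 372,-97 , - 73/12,  295/18,151/9, 189/5 , 121 , 167 , 199, 212,405,844] 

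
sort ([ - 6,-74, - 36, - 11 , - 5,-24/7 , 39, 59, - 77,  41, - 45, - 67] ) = [ - 77, - 74, - 67, - 45, - 36, - 11, - 6, - 5, - 24/7,39 , 41,59]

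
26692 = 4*6673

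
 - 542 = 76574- 77116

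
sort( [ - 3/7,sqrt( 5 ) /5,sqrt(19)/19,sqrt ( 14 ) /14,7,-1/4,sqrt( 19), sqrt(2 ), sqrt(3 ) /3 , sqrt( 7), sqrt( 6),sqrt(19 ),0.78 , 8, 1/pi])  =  [-3/7, - 1/4,sqrt(19 )/19,sqrt(14)/14,1/pi,sqrt(5) /5,sqrt(3 ) /3,0.78,sqrt( 2),sqrt(6), sqrt( 7) , sqrt(19),sqrt( 19) , 7,8]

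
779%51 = 14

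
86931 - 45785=41146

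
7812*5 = 39060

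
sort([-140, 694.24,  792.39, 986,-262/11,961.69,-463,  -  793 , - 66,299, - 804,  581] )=[ - 804,  -  793, - 463,  -  140, - 66, - 262/11,299,  581,694.24, 792.39, 961.69, 986 ]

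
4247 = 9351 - 5104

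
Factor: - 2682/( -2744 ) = 1341/1372 = 2^(  -  2) *3^2*7^(  -  3)*149^1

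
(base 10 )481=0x1E1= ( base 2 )111100001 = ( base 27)HM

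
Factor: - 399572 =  - 2^2 * 191^1*523^1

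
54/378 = 1/7 =0.14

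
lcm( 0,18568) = 0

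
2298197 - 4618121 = - 2319924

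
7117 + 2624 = 9741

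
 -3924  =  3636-7560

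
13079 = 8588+4491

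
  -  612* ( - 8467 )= 5181804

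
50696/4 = 12674 = 12674.00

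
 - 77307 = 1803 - 79110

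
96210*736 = 70810560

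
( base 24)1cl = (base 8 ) 1565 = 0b1101110101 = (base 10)885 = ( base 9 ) 1183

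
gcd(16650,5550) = 5550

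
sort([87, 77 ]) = [ 77,87]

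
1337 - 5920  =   - 4583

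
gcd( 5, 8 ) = 1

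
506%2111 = 506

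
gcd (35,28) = 7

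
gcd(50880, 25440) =25440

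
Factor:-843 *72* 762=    - 2^4 * 3^4*127^1*281^1 = - 46250352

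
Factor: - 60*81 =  - 4860 = -2^2 * 3^5*5^1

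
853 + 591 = 1444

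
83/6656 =83/6656 = 0.01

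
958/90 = 479/45 = 10.64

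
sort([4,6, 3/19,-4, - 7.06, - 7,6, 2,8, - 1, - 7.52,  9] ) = [ - 7.52, - 7.06, - 7 , - 4, - 1,3/19,2,4, 6,6,  8,9] 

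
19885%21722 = 19885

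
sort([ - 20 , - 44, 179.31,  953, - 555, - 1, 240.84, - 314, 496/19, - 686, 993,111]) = [  -  686, - 555,-314, - 44,- 20, - 1,496/19,111,179.31, 240.84, 953, 993] 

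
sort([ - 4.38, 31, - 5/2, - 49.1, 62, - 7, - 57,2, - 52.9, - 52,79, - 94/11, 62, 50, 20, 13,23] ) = [- 57,- 52.9, - 52, - 49.1, - 94/11,-7, - 4.38, - 5/2, 2, 13, 20, 23 , 31, 50, 62,62, 79 ] 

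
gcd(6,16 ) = 2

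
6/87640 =3/43820 = 0.00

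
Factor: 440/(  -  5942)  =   - 2^2*5^1*11^1*2971^( - 1) = - 220/2971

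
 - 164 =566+- 730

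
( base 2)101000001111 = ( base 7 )10336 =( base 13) 1231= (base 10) 2575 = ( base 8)5017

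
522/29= 18  =  18.00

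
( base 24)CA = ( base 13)19c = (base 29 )a8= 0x12A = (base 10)298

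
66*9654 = 637164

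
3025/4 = 756 + 1/4 = 756.25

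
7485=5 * 1497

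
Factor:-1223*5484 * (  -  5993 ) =40194643476 = 2^2 *3^1*13^1*457^1*461^1*1223^1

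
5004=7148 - 2144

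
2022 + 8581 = 10603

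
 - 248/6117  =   - 1 + 5869/6117 =- 0.04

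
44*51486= 2265384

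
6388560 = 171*37360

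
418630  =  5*83726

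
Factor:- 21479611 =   -  47^1*457013^1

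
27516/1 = 27516= 27516.00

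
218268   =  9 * 24252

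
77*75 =5775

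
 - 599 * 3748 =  - 2245052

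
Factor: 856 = 2^3 * 107^1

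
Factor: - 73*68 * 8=- 39712 = - 2^5*17^1*73^1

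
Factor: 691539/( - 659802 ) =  - 230513/219934 = -  2^( - 1 )*11^( - 1)*13^( - 1 )*59^1*769^( - 1 )*3907^1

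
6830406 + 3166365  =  9996771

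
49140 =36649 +12491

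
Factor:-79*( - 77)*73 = 444059 = 7^1*11^1*73^1*79^1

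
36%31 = 5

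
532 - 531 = 1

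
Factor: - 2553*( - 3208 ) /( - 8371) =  - 8190024/8371 = - 2^3 * 3^1 * 11^(  -  1 )*23^1*37^1*401^1 * 761^(-1)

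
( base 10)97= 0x61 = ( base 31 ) 34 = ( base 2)1100001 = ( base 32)31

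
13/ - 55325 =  - 1 + 55312/55325 = -0.00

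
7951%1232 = 559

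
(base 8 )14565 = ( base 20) g5h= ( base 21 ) EG7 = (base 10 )6517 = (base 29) 7ll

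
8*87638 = 701104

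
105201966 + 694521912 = 799723878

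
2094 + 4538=6632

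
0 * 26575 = 0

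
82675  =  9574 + 73101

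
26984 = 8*3373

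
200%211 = 200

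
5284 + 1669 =6953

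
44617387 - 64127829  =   - 19510442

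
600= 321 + 279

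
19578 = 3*6526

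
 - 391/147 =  - 391/147 = -2.66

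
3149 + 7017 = 10166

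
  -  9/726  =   - 3/242 = - 0.01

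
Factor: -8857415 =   -  5^1*7^1*23^1*11003^1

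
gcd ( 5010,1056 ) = 6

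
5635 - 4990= 645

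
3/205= 3/205 = 0.01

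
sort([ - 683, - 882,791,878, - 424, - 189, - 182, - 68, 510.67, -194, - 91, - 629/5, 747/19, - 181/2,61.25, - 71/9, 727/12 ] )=[ - 882, - 683,-424, - 194, - 189, - 182, - 629/5,  -  91,  -  181/2, - 68, - 71/9  ,  747/19, 727/12,61.25, 510.67,791, 878 ]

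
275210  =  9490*29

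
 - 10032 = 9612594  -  9622626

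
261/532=261/532 = 0.49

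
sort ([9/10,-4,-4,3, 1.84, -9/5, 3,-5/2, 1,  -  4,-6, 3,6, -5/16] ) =[ - 6 , - 4,  -  4 ,-4, - 5/2 ,- 9/5,-5/16, 9/10,1, 1.84, 3, 3, 3, 6 ] 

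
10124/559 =10124/559 = 18.11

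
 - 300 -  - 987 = 687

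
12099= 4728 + 7371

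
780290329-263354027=516936302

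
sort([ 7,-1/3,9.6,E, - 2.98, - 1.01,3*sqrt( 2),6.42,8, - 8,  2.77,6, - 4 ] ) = [  -  8, - 4, - 2.98, - 1.01, - 1/3, E, 2.77,3*sqrt (2 ),6,6.42,  7,8, 9.6]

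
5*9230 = 46150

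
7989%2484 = 537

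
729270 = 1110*657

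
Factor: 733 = 733^1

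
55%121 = 55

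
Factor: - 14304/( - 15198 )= 16/17 = 2^4*17^( - 1)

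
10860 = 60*181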